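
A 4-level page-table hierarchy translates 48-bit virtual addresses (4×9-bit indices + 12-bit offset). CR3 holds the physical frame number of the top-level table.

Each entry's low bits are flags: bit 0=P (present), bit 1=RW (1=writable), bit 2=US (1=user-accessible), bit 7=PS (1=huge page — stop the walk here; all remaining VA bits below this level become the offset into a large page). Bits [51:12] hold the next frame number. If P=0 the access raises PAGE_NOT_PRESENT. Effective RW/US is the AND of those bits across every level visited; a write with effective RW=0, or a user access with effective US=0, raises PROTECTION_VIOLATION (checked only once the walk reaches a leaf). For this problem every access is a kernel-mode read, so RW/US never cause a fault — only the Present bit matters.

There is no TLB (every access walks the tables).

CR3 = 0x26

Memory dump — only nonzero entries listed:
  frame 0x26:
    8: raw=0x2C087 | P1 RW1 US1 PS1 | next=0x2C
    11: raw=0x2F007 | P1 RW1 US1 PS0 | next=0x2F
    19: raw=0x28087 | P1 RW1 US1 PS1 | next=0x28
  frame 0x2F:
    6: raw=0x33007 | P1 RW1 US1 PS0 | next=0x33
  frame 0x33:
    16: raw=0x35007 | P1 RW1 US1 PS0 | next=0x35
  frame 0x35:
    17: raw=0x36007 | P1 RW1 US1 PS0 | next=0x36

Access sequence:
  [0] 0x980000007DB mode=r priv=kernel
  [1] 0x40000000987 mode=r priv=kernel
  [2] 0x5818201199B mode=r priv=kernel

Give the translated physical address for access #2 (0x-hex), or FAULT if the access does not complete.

Per-access translation:
#0 VA=0x980000007DB (r,kernel):
  [0] read 0x26 idx=19: raw=0x28087 flags P=1 W=1 U=1 S=1
  → PA=0x287DB (huge @L0)  (1 entries read)
#1 VA=0x40000000987 (r,kernel):
  [0] read 0x26 idx=8: raw=0x2C087 flags P=1 W=1 U=1 S=1
  → PA=0x2C987 (huge @L0)  (1 entries read)
#2 VA=0x5818201199B (r,kernel):
  [0] read 0x26 idx=11: raw=0x2F007 flags P=1 W=1 U=1 S=0
  [1] read 0x2F idx=6: raw=0x33007 flags P=1 W=1 U=1 S=0
  [2] read 0x33 idx=16: raw=0x35007 flags P=1 W=1 U=1 S=0
  [3] read 0x35 idx=17: raw=0x36007 flags P=1 W=1 U=1 S=0
  → PA=0x3699B  (4 entries read)

Access #2 PA: 0x3699B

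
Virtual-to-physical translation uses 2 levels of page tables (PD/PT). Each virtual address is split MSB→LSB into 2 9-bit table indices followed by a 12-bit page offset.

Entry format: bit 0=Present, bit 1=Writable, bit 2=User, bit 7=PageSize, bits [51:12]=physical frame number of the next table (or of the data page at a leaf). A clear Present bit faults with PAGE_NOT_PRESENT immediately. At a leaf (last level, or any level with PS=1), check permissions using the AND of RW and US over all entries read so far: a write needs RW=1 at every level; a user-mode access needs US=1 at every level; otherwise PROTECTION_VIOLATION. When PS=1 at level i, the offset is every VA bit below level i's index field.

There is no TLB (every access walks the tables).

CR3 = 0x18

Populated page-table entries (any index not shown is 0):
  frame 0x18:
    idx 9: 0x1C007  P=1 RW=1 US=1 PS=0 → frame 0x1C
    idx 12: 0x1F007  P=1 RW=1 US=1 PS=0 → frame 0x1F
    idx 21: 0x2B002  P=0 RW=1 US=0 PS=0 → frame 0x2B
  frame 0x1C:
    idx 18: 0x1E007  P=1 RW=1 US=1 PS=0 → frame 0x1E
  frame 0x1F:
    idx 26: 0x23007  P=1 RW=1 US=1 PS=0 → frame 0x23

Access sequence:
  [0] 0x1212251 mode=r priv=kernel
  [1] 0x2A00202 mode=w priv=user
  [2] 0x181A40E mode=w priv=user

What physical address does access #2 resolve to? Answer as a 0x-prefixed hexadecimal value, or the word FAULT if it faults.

Walk each access:
#0 VA=0x1212251 (r,kernel):
  L0 @0x18[9] → 0x1C007  P=1,RW=1,US=1,PS=0
  L1 @0x1C[18] → 0x1E007  P=1,RW=1,US=1,PS=0
  → PA=0x1E251  (2 entries read)
#1 VA=0x2A00202 (w,user):
  L0 @0x18[21] → 0x2B002  P=0,RW=1,US=0,PS=0
  ✗ PAGE_NOT_PRESENT  [1 reads]
#2 VA=0x181A40E (w,user):
  L0 @0x18[12] → 0x1F007  P=1,RW=1,US=1,PS=0
  L1 @0x1F[26] → 0x23007  P=1,RW=1,US=1,PS=0
  → PA=0x2340E  (2 entries read)

Access #2 PA: 0x2340E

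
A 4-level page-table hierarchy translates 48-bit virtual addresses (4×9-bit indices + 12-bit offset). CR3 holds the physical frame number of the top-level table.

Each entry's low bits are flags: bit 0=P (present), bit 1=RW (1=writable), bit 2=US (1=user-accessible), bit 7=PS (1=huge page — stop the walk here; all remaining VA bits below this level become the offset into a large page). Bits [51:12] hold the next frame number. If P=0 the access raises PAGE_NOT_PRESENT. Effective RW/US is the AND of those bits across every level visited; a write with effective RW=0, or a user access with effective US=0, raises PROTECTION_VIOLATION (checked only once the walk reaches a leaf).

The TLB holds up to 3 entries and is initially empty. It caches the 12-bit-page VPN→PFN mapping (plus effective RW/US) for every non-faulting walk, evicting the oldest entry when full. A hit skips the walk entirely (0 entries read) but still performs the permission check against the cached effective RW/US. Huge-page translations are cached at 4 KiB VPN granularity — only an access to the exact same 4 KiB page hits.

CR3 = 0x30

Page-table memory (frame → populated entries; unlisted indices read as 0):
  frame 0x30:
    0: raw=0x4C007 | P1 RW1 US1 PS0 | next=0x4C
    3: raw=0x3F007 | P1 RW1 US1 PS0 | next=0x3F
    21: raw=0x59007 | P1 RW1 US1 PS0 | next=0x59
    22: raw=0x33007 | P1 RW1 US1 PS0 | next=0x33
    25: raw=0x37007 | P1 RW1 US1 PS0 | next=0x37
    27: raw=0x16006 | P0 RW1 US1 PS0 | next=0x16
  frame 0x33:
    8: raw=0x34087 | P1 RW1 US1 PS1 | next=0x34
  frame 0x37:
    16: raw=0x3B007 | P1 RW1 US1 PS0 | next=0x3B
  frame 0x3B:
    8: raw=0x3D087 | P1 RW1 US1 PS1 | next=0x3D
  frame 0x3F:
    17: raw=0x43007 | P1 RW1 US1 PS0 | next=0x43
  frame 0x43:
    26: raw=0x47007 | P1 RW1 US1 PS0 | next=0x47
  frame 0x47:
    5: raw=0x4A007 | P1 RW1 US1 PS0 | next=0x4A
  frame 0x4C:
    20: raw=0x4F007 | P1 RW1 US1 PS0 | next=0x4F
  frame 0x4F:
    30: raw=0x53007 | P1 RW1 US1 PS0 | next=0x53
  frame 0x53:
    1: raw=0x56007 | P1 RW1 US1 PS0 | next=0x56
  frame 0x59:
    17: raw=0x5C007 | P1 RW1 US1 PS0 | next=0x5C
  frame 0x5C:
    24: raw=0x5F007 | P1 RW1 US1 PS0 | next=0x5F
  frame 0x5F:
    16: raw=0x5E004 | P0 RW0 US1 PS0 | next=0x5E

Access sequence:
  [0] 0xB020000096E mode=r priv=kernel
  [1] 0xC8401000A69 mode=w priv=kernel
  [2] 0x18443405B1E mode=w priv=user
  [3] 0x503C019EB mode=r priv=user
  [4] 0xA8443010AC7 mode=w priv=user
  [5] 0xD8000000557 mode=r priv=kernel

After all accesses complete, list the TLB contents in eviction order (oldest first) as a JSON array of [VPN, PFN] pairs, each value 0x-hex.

Trace:
#0 VA=0xB020000096E (r,kernel):
  L0 @0x30[22] → 0x33007  P=1,RW=1,US=1,PS=0
  L1 @0x33[8] → 0x34087  P=1,RW=1,US=1,PS=1
  → PA=0x3496E (huge @L1)  (2 entries read)
#1 VA=0xC8401000A69 (w,kernel):
  L0 @0x30[25] → 0x37007  P=1,RW=1,US=1,PS=0
  L1 @0x37[16] → 0x3B007  P=1,RW=1,US=1,PS=0
  L2 @0x3B[8] → 0x3D087  P=1,RW=1,US=1,PS=1
  → PA=0x3DA69 (huge @L2)  (3 entries read)
#2 VA=0x18443405B1E (w,user):
  L0 @0x30[3] → 0x3F007  P=1,RW=1,US=1,PS=0
  L1 @0x3F[17] → 0x43007  P=1,RW=1,US=1,PS=0
  L2 @0x43[26] → 0x47007  P=1,RW=1,US=1,PS=0
  L3 @0x47[5] → 0x4A007  P=1,RW=1,US=1,PS=0
  → PA=0x4AB1E  (4 entries read)
#3 VA=0x503C019EB (r,user):
  L0 @0x30[0] → 0x4C007  P=1,RW=1,US=1,PS=0
  L1 @0x4C[20] → 0x4F007  P=1,RW=1,US=1,PS=0
  L2 @0x4F[30] → 0x53007  P=1,RW=1,US=1,PS=0
  L3 @0x53[1] → 0x56007  P=1,RW=1,US=1,PS=0
  → PA=0x569EB  (4 entries read)
#4 VA=0xA8443010AC7 (w,user):
  L0 @0x30[21] → 0x59007  P=1,RW=1,US=1,PS=0
  L1 @0x59[17] → 0x5C007  P=1,RW=1,US=1,PS=0
  L2 @0x5C[24] → 0x5F007  P=1,RW=1,US=1,PS=0
  L3 @0x5F[16] → 0x5E004  P=0,RW=0,US=1,PS=0
  → PAGE_NOT_PRESENT  (4 entries read)
#5 VA=0xD8000000557 (r,kernel):
  L0 @0x30[27] → 0x16006  P=0,RW=1,US=1,PS=0
  → PAGE_NOT_PRESENT  (1 entries read)

TLB: [["0xC8401000", "0x3D"], ["0x18443405", "0x4A"], ["0x503C01", "0x56"]]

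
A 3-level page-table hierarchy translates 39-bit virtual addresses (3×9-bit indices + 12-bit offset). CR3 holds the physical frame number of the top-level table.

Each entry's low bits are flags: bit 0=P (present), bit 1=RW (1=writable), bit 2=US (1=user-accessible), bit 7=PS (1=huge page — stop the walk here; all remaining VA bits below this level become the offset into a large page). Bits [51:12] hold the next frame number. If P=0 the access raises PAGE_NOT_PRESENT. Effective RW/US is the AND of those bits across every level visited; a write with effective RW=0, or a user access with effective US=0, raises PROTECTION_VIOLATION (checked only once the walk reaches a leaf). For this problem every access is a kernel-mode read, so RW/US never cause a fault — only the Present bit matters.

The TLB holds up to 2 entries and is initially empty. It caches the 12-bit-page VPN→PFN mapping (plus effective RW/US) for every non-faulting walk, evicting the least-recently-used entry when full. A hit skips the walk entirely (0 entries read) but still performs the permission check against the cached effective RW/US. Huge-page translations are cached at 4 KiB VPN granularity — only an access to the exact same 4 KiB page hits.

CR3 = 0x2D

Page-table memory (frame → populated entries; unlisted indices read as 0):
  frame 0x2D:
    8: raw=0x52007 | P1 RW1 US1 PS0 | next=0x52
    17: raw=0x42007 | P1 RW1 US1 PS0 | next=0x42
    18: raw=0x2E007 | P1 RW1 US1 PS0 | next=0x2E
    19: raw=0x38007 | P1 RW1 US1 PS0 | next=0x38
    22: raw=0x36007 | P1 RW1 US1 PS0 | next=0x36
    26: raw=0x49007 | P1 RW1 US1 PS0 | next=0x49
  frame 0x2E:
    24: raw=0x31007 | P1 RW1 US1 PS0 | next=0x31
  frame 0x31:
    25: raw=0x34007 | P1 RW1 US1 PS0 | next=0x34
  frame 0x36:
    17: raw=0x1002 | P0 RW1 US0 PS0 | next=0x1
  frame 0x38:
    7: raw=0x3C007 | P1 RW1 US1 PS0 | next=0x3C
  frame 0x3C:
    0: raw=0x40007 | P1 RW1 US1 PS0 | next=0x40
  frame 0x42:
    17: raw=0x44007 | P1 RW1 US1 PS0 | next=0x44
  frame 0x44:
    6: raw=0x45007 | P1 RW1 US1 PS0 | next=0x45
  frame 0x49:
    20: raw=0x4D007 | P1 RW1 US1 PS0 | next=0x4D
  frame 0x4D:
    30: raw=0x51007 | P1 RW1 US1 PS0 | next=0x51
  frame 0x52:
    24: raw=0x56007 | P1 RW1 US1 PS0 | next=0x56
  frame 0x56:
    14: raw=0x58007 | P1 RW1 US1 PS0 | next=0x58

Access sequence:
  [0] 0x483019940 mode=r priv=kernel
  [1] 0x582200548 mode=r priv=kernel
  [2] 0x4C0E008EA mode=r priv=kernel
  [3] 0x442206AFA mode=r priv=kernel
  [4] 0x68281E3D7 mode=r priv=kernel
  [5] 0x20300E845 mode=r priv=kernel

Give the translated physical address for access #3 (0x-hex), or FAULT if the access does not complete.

Trace:
#0 VA=0x483019940 (r,kernel):
  L0: frame=0x2D idx=18 entry=0x2E007 [P=1 RW=1 US=1 PS=0]
  L1: frame=0x2E idx=24 entry=0x31007 [P=1 RW=1 US=1 PS=0]
  L2: frame=0x31 idx=25 entry=0x34007 [P=1 RW=1 US=1 PS=0]
  → PA=0x34940  (3 entries read)
#1 VA=0x582200548 (r,kernel):
  L0: frame=0x2D idx=22 entry=0x36007 [P=1 RW=1 US=1 PS=0]
  L1: frame=0x36 idx=17 entry=0x1002 [P=0 RW=1 US=0 PS=0]
  → PAGE_NOT_PRESENT  (2 entries read)
#2 VA=0x4C0E008EA (r,kernel):
  L0: frame=0x2D idx=19 entry=0x38007 [P=1 RW=1 US=1 PS=0]
  L1: frame=0x38 idx=7 entry=0x3C007 [P=1 RW=1 US=1 PS=0]
  L2: frame=0x3C idx=0 entry=0x40007 [P=1 RW=1 US=1 PS=0]
  → PA=0x408EA  (3 entries read)
#3 VA=0x442206AFA (r,kernel):
  L0: frame=0x2D idx=17 entry=0x42007 [P=1 RW=1 US=1 PS=0]
  L1: frame=0x42 idx=17 entry=0x44007 [P=1 RW=1 US=1 PS=0]
  L2: frame=0x44 idx=6 entry=0x45007 [P=1 RW=1 US=1 PS=0]
  → PA=0x45AFA  (3 entries read)
#4 VA=0x68281E3D7 (r,kernel):
  L0: frame=0x2D idx=26 entry=0x49007 [P=1 RW=1 US=1 PS=0]
  L1: frame=0x49 idx=20 entry=0x4D007 [P=1 RW=1 US=1 PS=0]
  L2: frame=0x4D idx=30 entry=0x51007 [P=1 RW=1 US=1 PS=0]
  → PA=0x513D7  (3 entries read)
#5 VA=0x20300E845 (r,kernel):
  L0: frame=0x2D idx=8 entry=0x52007 [P=1 RW=1 US=1 PS=0]
  L1: frame=0x52 idx=24 entry=0x56007 [P=1 RW=1 US=1 PS=0]
  L2: frame=0x56 idx=14 entry=0x58007 [P=1 RW=1 US=1 PS=0]
  → PA=0x58845  (3 entries read)

Access #3 PA: 0x45AFA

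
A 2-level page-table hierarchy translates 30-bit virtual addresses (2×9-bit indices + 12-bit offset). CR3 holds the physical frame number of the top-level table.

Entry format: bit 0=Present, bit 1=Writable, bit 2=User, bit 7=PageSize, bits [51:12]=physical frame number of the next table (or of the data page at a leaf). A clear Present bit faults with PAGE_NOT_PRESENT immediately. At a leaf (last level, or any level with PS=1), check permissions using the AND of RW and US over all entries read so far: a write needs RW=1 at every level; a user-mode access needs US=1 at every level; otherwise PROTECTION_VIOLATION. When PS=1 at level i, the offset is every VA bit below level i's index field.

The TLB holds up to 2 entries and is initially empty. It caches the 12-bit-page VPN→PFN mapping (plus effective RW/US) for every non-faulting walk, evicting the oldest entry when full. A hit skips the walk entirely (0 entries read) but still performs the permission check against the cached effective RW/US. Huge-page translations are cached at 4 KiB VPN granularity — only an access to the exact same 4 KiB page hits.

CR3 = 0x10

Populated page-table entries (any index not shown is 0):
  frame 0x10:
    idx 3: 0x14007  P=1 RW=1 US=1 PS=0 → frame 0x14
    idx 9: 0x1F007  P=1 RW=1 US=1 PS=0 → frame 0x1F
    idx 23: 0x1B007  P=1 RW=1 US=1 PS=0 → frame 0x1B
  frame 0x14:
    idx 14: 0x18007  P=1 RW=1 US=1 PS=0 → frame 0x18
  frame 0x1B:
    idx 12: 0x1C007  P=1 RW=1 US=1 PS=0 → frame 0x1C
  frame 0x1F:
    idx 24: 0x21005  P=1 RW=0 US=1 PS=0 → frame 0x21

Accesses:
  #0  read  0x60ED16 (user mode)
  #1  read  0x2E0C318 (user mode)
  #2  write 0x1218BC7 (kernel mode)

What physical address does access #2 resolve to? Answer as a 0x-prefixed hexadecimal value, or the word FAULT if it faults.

Trace:
#0 VA=0x60ED16 (r,user):
  [0] read 0x10 idx=3: raw=0x14007 flags P=1 W=1 U=1 S=0
  [1] read 0x14 idx=14: raw=0x18007 flags P=1 W=1 U=1 S=0
  ⇒ phys 0x18D16  [2 reads]
#1 VA=0x2E0C318 (r,user):
  [0] read 0x10 idx=23: raw=0x1B007 flags P=1 W=1 U=1 S=0
  [1] read 0x1B idx=12: raw=0x1C007 flags P=1 W=1 U=1 S=0
  ⇒ phys 0x1C318  [2 reads]
#2 VA=0x1218BC7 (w,kernel):
  [0] read 0x10 idx=9: raw=0x1F007 flags P=1 W=1 U=1 S=0
  [1] read 0x1F idx=24: raw=0x21005 flags P=1 W=0 U=1 S=0
  → PROTECTION_VIOLATION  (2 entries read)

Access #2 PA: FAULT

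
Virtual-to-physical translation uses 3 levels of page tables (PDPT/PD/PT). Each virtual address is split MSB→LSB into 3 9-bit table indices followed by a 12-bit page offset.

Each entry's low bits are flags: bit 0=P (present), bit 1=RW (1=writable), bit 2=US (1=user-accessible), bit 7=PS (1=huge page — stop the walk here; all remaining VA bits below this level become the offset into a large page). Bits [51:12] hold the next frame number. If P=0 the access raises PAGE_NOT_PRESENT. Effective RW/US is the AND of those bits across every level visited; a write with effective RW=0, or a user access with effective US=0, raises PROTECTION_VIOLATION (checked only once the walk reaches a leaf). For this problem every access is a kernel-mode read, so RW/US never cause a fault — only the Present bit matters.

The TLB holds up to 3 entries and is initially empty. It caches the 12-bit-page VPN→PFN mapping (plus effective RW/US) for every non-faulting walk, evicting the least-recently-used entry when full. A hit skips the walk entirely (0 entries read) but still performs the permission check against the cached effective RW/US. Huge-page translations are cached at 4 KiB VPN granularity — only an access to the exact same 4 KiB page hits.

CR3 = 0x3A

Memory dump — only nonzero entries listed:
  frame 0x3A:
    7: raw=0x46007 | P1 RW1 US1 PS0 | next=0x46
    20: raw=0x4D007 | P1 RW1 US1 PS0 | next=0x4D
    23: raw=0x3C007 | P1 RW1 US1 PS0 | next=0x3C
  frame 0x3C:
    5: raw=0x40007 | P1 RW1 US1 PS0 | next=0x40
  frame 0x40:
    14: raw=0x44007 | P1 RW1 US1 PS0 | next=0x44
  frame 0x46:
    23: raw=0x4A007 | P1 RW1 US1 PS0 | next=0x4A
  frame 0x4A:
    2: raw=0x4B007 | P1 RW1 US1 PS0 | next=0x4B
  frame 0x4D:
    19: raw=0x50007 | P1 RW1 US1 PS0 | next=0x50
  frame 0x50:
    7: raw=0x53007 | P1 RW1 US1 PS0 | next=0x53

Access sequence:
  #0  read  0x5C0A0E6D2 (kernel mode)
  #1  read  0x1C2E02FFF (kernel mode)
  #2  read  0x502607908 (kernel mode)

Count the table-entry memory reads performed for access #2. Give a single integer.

Walk each access:
#0 VA=0x5C0A0E6D2 (r,kernel):
  lvl0: tbl 0x3A, slot 23 ⇒ 0x3C007 (P1/RW1/US1/PS0)
  lvl1: tbl 0x3C, slot 5 ⇒ 0x40007 (P1/RW1/US1/PS0)
  lvl2: tbl 0x40, slot 14 ⇒ 0x44007 (P1/RW1/US1/PS0)
  ✓ 0x446D2  — 3 lookups
#1 VA=0x1C2E02FFF (r,kernel):
  lvl0: tbl 0x3A, slot 7 ⇒ 0x46007 (P1/RW1/US1/PS0)
  lvl1: tbl 0x46, slot 23 ⇒ 0x4A007 (P1/RW1/US1/PS0)
  lvl2: tbl 0x4A, slot 2 ⇒ 0x4B007 (P1/RW1/US1/PS0)
  ✓ 0x4BFFF  — 3 lookups
#2 VA=0x502607908 (r,kernel):
  lvl0: tbl 0x3A, slot 20 ⇒ 0x4D007 (P1/RW1/US1/PS0)
  lvl1: tbl 0x4D, slot 19 ⇒ 0x50007 (P1/RW1/US1/PS0)
  lvl2: tbl 0x50, slot 7 ⇒ 0x53007 (P1/RW1/US1/PS0)
  ✓ 0x53908  — 3 lookups

Entries read for #2: 3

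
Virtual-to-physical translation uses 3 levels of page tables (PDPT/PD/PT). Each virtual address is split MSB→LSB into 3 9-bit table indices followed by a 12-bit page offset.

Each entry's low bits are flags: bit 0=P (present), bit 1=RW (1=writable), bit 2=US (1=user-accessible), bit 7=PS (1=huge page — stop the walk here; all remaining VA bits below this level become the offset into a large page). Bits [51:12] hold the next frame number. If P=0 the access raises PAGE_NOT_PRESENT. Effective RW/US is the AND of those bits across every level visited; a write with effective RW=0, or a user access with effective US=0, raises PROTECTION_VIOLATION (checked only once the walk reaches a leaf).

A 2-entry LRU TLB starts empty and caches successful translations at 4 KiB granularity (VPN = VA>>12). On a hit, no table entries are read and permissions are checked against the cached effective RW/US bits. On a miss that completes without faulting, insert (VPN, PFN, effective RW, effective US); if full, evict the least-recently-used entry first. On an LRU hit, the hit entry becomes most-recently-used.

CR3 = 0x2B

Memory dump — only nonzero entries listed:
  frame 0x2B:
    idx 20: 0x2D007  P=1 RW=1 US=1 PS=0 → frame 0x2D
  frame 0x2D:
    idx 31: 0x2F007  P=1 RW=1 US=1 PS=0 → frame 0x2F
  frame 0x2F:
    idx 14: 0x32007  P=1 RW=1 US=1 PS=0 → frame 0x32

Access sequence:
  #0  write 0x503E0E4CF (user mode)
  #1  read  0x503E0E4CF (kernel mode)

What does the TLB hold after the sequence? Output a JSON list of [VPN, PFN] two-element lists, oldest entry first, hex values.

Walk each access:
#0 VA=0x503E0E4CF (w,user):
  L0 @0x2B[20] → 0x2D007  P=1,RW=1,US=1,PS=0
  L1 @0x2D[31] → 0x2F007  P=1,RW=1,US=1,PS=0
  L2 @0x2F[14] → 0x32007  P=1,RW=1,US=1,PS=0
  → PA=0x324CF  (3 entries read)
#1 VA=0x503E0E4CF (r,kernel):
  TLB hit vpn=0x503E0E → PA=0x324CF

TLB: [["0x503E0E", "0x32"]]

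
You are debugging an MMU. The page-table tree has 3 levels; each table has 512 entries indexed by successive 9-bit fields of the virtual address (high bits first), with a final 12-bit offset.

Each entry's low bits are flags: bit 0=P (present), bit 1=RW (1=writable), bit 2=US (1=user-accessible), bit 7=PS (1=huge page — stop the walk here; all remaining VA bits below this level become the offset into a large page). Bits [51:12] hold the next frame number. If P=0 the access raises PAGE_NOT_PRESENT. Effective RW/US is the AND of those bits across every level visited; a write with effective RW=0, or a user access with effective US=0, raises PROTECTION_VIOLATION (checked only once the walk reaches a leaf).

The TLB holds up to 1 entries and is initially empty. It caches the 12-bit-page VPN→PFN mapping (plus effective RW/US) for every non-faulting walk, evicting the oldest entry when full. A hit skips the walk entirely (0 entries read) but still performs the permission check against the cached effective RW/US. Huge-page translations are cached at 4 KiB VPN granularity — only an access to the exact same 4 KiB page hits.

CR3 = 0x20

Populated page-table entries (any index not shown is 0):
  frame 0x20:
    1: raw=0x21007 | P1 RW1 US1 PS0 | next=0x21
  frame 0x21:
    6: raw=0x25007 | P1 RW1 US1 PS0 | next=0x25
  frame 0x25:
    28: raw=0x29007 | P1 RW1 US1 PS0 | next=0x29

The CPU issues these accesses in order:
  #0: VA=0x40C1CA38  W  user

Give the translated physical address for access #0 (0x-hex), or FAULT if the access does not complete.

Trace:
#0 VA=0x40C1CA38 (w,user):
  lvl0: tbl 0x20, slot 1 ⇒ 0x21007 (P1/RW1/US1/PS0)
  lvl1: tbl 0x21, slot 6 ⇒ 0x25007 (P1/RW1/US1/PS0)
  lvl2: tbl 0x25, slot 28 ⇒ 0x29007 (P1/RW1/US1/PS0)
  ✓ 0x29A38  — 3 lookups

Access #0 PA: 0x29A38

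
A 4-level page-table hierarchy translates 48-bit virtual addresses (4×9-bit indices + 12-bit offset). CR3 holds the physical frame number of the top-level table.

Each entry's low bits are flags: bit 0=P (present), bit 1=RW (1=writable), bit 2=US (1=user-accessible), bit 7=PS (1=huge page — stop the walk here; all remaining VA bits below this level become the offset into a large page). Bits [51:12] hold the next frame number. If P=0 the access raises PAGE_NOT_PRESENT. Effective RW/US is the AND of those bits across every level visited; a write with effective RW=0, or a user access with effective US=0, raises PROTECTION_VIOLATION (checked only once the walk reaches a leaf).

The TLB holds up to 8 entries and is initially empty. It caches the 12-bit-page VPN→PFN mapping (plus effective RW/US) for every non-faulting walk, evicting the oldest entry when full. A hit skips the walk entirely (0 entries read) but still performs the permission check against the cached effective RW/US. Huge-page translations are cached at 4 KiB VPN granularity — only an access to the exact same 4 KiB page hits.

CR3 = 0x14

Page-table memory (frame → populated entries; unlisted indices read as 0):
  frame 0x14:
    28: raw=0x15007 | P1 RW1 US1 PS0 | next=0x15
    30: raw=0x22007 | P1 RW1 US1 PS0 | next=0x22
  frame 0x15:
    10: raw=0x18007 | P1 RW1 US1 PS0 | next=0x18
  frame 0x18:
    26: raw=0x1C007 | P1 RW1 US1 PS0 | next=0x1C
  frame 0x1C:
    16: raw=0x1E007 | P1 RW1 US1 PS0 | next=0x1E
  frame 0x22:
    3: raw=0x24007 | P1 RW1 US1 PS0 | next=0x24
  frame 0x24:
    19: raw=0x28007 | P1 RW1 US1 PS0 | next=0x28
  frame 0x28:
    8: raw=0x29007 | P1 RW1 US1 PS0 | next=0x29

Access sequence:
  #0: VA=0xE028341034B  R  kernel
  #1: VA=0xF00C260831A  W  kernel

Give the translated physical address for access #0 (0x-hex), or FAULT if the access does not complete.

Walk each access:
#0 VA=0xE028341034B (r,kernel):
  L0: frame=0x14 idx=28 entry=0x15007 [P=1 RW=1 US=1 PS=0]
  L1: frame=0x15 idx=10 entry=0x18007 [P=1 RW=1 US=1 PS=0]
  L2: frame=0x18 idx=26 entry=0x1C007 [P=1 RW=1 US=1 PS=0]
  L3: frame=0x1C idx=16 entry=0x1E007 [P=1 RW=1 US=1 PS=0]
  ⇒ phys 0x1E34B  [4 reads]
#1 VA=0xF00C260831A (w,kernel):
  L0: frame=0x14 idx=30 entry=0x22007 [P=1 RW=1 US=1 PS=0]
  L1: frame=0x22 idx=3 entry=0x24007 [P=1 RW=1 US=1 PS=0]
  L2: frame=0x24 idx=19 entry=0x28007 [P=1 RW=1 US=1 PS=0]
  L3: frame=0x28 idx=8 entry=0x29007 [P=1 RW=1 US=1 PS=0]
  ⇒ phys 0x2931A  [4 reads]

Access #0 PA: 0x1E34B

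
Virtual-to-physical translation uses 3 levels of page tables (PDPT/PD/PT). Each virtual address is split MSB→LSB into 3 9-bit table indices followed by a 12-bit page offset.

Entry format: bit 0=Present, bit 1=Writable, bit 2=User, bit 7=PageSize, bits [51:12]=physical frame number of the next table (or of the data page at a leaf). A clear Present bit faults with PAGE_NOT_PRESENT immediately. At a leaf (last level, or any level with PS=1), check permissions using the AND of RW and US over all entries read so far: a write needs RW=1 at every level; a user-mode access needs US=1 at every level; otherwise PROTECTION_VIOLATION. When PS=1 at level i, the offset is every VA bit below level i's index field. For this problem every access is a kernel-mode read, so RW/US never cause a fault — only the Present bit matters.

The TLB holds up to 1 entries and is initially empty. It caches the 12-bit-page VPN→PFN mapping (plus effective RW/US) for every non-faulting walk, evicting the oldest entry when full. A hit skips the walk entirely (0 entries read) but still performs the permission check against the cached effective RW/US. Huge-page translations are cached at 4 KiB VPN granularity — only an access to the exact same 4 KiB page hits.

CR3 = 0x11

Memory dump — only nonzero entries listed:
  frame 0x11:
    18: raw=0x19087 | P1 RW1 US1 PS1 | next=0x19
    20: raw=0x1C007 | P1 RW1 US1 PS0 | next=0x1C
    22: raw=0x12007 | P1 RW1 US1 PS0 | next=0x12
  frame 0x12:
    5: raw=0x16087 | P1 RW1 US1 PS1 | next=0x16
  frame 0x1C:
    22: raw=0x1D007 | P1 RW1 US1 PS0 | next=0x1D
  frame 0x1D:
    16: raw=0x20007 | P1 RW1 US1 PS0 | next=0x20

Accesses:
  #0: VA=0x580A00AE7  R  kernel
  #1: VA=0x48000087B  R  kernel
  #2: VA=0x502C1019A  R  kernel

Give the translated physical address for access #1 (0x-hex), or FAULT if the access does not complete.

Trace:
#0 VA=0x580A00AE7 (r,kernel):
  [0] read 0x11 idx=22: raw=0x12007 flags P=1 W=1 U=1 S=0
  [1] read 0x12 idx=5: raw=0x16087 flags P=1 W=1 U=1 S=1
  ⇒ phys 0x16AE7 (huge @L1)  [2 reads]
#1 VA=0x48000087B (r,kernel):
  [0] read 0x11 idx=18: raw=0x19087 flags P=1 W=1 U=1 S=1
  ⇒ phys 0x1987B (huge @L0)  [1 reads]
#2 VA=0x502C1019A (r,kernel):
  [0] read 0x11 idx=20: raw=0x1C007 flags P=1 W=1 U=1 S=0
  [1] read 0x1C idx=22: raw=0x1D007 flags P=1 W=1 U=1 S=0
  [2] read 0x1D idx=16: raw=0x20007 flags P=1 W=1 U=1 S=0
  ⇒ phys 0x2019A  [3 reads]

Access #1 PA: 0x1987B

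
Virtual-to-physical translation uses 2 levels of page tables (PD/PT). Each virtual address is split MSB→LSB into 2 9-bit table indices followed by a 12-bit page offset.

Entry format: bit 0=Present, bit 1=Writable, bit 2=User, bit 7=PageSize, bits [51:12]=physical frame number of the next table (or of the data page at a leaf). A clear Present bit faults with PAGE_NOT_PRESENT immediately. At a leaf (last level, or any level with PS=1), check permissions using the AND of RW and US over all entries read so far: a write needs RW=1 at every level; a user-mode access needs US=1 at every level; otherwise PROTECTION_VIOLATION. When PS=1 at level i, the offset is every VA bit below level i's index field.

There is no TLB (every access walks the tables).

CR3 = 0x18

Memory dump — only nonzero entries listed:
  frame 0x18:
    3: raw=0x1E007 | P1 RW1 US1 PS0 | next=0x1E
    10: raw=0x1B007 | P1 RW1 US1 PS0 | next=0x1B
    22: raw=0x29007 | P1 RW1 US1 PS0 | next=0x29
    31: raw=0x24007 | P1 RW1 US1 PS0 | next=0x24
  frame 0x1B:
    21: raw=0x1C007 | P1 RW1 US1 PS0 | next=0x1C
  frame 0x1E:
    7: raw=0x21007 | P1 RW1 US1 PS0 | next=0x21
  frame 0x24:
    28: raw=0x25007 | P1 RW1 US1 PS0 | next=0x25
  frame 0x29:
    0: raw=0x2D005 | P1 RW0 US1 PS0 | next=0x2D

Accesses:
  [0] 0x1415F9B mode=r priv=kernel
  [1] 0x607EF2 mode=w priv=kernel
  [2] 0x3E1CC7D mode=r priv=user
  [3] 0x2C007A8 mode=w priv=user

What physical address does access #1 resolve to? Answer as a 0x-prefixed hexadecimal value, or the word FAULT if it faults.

Trace:
#0 VA=0x1415F9B (r,kernel):
  L0: frame=0x18 idx=10 entry=0x1B007 [P=1 RW=1 US=1 PS=0]
  L1: frame=0x1B idx=21 entry=0x1C007 [P=1 RW=1 US=1 PS=0]
  → PA=0x1CF9B  (2 entries read)
#1 VA=0x607EF2 (w,kernel):
  L0: frame=0x18 idx=3 entry=0x1E007 [P=1 RW=1 US=1 PS=0]
  L1: frame=0x1E idx=7 entry=0x21007 [P=1 RW=1 US=1 PS=0]
  → PA=0x21EF2  (2 entries read)
#2 VA=0x3E1CC7D (r,user):
  L0: frame=0x18 idx=31 entry=0x24007 [P=1 RW=1 US=1 PS=0]
  L1: frame=0x24 idx=28 entry=0x25007 [P=1 RW=1 US=1 PS=0]
  → PA=0x25C7D  (2 entries read)
#3 VA=0x2C007A8 (w,user):
  L0: frame=0x18 idx=22 entry=0x29007 [P=1 RW=1 US=1 PS=0]
  L1: frame=0x29 idx=0 entry=0x2D005 [P=1 RW=0 US=1 PS=0]
  ⇒ fault: PROTECTION_VIOLATION  — 2 lookups

Access #1 PA: 0x21EF2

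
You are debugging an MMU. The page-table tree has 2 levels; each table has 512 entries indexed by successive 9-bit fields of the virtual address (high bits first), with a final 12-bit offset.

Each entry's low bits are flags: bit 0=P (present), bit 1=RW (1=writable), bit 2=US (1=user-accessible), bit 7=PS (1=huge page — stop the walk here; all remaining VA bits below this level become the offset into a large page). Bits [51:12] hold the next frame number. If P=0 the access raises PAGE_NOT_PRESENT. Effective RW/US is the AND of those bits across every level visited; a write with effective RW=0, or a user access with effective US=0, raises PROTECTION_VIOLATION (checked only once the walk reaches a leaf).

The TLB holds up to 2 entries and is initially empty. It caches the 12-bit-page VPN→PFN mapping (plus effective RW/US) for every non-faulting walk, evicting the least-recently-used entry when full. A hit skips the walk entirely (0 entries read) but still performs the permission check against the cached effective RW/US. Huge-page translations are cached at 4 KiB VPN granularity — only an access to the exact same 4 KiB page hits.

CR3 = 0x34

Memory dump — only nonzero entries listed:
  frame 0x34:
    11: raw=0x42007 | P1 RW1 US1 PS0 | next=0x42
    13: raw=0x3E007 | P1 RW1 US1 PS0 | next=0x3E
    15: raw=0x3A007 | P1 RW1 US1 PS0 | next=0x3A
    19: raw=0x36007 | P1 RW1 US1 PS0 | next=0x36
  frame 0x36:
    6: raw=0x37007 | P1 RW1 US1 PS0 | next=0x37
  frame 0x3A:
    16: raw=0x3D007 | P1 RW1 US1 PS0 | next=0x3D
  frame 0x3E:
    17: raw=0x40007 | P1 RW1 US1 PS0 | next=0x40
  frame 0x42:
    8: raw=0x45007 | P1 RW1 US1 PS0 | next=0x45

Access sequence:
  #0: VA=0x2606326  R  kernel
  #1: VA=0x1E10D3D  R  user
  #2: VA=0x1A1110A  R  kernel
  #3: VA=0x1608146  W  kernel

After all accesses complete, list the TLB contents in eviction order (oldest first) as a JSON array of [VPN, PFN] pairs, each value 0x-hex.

Trace:
#0 VA=0x2606326 (r,kernel):
  L0: frame=0x34 idx=19 entry=0x36007 [P=1 RW=1 US=1 PS=0]
  L1: frame=0x36 idx=6 entry=0x37007 [P=1 RW=1 US=1 PS=0]
  ✓ 0x37326  — 2 lookups
#1 VA=0x1E10D3D (r,user):
  L0: frame=0x34 idx=15 entry=0x3A007 [P=1 RW=1 US=1 PS=0]
  L1: frame=0x3A idx=16 entry=0x3D007 [P=1 RW=1 US=1 PS=0]
  ✓ 0x3DD3D  — 2 lookups
#2 VA=0x1A1110A (r,kernel):
  L0: frame=0x34 idx=13 entry=0x3E007 [P=1 RW=1 US=1 PS=0]
  L1: frame=0x3E idx=17 entry=0x40007 [P=1 RW=1 US=1 PS=0]
  ✓ 0x4010A  — 2 lookups
#3 VA=0x1608146 (w,kernel):
  L0: frame=0x34 idx=11 entry=0x42007 [P=1 RW=1 US=1 PS=0]
  L1: frame=0x42 idx=8 entry=0x45007 [P=1 RW=1 US=1 PS=0]
  ✓ 0x45146  — 2 lookups

TLB: [["0x1A11", "0x40"], ["0x1608", "0x45"]]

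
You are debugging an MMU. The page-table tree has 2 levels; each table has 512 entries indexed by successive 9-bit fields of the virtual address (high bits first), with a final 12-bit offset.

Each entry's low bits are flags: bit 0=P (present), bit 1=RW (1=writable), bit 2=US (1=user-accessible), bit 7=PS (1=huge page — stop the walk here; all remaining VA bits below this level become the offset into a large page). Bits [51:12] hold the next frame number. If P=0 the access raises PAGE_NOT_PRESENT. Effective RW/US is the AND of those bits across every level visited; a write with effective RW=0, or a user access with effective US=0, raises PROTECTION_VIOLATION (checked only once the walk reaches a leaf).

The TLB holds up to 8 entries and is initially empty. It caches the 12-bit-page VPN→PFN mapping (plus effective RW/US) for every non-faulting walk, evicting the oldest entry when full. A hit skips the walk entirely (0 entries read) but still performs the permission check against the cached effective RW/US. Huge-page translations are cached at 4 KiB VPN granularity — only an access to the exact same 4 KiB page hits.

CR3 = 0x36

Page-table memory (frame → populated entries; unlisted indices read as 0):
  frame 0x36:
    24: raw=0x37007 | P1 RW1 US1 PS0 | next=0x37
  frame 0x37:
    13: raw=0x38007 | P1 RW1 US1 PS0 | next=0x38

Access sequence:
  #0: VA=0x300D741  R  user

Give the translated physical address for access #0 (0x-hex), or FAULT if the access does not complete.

Walk each access:
#0 VA=0x300D741 (r,user):
  L0 @0x36[24] → 0x37007  P=1,RW=1,US=1,PS=0
  L1 @0x37[13] → 0x38007  P=1,RW=1,US=1,PS=0
  ⇒ phys 0x38741  [2 reads]

Access #0 PA: 0x38741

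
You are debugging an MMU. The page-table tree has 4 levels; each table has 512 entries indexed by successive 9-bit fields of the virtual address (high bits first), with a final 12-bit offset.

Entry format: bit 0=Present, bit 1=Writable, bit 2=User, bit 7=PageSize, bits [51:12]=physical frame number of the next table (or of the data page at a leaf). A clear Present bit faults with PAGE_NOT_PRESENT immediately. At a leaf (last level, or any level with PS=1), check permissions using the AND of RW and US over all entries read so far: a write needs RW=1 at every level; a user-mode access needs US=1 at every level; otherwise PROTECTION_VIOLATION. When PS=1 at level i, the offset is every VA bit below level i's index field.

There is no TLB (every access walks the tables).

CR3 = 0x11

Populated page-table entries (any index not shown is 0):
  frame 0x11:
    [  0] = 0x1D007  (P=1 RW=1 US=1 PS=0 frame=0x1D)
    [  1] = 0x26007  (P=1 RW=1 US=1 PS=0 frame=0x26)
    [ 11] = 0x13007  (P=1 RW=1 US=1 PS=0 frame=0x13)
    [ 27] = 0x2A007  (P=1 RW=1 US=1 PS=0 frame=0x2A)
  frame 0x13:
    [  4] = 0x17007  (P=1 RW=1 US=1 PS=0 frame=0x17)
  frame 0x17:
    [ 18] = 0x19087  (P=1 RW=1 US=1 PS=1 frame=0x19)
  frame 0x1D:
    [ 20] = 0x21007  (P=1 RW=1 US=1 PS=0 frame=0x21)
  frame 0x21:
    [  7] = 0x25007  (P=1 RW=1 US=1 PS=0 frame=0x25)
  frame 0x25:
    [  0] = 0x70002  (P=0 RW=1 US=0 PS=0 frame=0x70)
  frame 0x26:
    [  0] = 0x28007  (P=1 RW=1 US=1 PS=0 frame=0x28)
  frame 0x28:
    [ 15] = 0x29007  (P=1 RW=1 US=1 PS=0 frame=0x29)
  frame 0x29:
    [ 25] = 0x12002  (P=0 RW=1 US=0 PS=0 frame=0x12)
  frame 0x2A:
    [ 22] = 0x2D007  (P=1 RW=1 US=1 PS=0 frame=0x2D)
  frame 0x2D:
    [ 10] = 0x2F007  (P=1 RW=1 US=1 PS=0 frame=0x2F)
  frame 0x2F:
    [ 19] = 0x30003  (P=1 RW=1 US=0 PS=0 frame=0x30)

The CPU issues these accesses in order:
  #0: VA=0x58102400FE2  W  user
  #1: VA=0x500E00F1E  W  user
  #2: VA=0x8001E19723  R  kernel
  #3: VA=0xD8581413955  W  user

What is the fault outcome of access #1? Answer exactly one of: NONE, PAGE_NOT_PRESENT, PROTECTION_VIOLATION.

Walk each access:
#0 VA=0x58102400FE2 (w,user):
  [0] read 0x11 idx=11: raw=0x13007 flags P=1 W=1 U=1 S=0
  [1] read 0x13 idx=4: raw=0x17007 flags P=1 W=1 U=1 S=0
  [2] read 0x17 idx=18: raw=0x19087 flags P=1 W=1 U=1 S=1
  ⇒ phys 0x19FE2 (huge @L2)  [3 reads]
#1 VA=0x500E00F1E (w,user):
  [0] read 0x11 idx=0: raw=0x1D007 flags P=1 W=1 U=1 S=0
  [1] read 0x1D idx=20: raw=0x21007 flags P=1 W=1 U=1 S=0
  [2] read 0x21 idx=7: raw=0x25007 flags P=1 W=1 U=1 S=0
  [3] read 0x25 idx=0: raw=0x70002 flags P=0 W=1 U=0 S=0
  ⇒ fault: PAGE_NOT_PRESENT  — 4 lookups
#2 VA=0x8001E19723 (r,kernel):
  [0] read 0x11 idx=1: raw=0x26007 flags P=1 W=1 U=1 S=0
  [1] read 0x26 idx=0: raw=0x28007 flags P=1 W=1 U=1 S=0
  [2] read 0x28 idx=15: raw=0x29007 flags P=1 W=1 U=1 S=0
  [3] read 0x29 idx=25: raw=0x12002 flags P=0 W=1 U=0 S=0
  ⇒ fault: PAGE_NOT_PRESENT  — 4 lookups
#3 VA=0xD8581413955 (w,user):
  [0] read 0x11 idx=27: raw=0x2A007 flags P=1 W=1 U=1 S=0
  [1] read 0x2A idx=22: raw=0x2D007 flags P=1 W=1 U=1 S=0
  [2] read 0x2D idx=10: raw=0x2F007 flags P=1 W=1 U=1 S=0
  [3] read 0x2F idx=19: raw=0x30003 flags P=1 W=1 U=0 S=0
  ⇒ fault: PROTECTION_VIOLATION  — 4 lookups

Access #1 fault: PAGE_NOT_PRESENT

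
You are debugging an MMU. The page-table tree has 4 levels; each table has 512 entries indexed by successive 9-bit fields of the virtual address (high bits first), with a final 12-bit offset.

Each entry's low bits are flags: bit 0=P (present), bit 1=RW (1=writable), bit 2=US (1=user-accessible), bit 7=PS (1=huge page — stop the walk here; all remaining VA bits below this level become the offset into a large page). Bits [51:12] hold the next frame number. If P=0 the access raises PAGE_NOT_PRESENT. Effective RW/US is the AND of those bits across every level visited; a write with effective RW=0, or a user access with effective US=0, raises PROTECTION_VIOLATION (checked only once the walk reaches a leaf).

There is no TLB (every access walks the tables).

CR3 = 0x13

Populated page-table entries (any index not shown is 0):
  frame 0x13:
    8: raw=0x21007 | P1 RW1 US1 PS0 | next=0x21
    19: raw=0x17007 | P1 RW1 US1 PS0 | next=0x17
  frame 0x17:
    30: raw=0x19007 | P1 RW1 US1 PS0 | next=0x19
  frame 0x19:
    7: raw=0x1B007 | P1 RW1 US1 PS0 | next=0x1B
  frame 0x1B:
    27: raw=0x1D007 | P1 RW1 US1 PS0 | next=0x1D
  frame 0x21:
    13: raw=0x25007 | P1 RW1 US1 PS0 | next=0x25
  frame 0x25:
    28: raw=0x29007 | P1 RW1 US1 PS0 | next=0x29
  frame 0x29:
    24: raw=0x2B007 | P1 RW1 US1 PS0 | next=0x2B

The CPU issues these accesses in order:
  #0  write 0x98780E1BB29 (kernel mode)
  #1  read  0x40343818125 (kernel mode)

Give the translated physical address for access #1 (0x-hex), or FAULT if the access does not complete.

Per-access translation:
#0 VA=0x98780E1BB29 (w,kernel):
  L0: frame=0x13 idx=19 entry=0x17007 [P=1 RW=1 US=1 PS=0]
  L1: frame=0x17 idx=30 entry=0x19007 [P=1 RW=1 US=1 PS=0]
  L2: frame=0x19 idx=7 entry=0x1B007 [P=1 RW=1 US=1 PS=0]
  L3: frame=0x1B idx=27 entry=0x1D007 [P=1 RW=1 US=1 PS=0]
  ✓ 0x1DB29  — 4 lookups
#1 VA=0x40343818125 (r,kernel):
  L0: frame=0x13 idx=8 entry=0x21007 [P=1 RW=1 US=1 PS=0]
  L1: frame=0x21 idx=13 entry=0x25007 [P=1 RW=1 US=1 PS=0]
  L2: frame=0x25 idx=28 entry=0x29007 [P=1 RW=1 US=1 PS=0]
  L3: frame=0x29 idx=24 entry=0x2B007 [P=1 RW=1 US=1 PS=0]
  ✓ 0x2B125  — 4 lookups

Access #1 PA: 0x2B125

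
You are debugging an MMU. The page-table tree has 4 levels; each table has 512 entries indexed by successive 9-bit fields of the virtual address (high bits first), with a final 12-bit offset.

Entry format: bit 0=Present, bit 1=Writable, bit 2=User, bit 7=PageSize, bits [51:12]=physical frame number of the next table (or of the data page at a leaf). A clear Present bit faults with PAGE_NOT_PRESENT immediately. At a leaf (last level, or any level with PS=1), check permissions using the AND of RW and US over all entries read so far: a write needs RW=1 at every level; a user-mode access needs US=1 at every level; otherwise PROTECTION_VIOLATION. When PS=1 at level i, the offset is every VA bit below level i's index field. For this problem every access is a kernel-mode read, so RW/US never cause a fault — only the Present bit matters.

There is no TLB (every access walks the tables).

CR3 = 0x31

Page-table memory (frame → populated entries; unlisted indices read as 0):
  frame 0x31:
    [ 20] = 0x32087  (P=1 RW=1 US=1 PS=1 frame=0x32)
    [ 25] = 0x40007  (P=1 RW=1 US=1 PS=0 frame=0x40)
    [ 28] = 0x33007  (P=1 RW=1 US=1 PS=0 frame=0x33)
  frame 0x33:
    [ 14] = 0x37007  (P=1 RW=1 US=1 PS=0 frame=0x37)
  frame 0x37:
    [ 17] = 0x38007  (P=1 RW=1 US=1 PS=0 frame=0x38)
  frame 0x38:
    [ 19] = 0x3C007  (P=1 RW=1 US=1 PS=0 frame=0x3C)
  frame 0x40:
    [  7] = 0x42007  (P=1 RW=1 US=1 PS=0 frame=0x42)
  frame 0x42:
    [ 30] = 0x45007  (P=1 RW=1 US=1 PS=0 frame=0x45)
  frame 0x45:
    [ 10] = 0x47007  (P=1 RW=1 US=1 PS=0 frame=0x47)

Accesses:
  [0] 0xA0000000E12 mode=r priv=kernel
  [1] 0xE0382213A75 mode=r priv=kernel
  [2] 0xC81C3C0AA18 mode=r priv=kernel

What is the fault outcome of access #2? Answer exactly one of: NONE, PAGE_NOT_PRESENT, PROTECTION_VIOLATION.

Per-access translation:
#0 VA=0xA0000000E12 (r,kernel):
  lvl0: tbl 0x31, slot 20 ⇒ 0x32087 (P1/RW1/US1/PS1)
  ⇒ phys 0x32E12 (huge @L0)  [1 reads]
#1 VA=0xE0382213A75 (r,kernel):
  lvl0: tbl 0x31, slot 28 ⇒ 0x33007 (P1/RW1/US1/PS0)
  lvl1: tbl 0x33, slot 14 ⇒ 0x37007 (P1/RW1/US1/PS0)
  lvl2: tbl 0x37, slot 17 ⇒ 0x38007 (P1/RW1/US1/PS0)
  lvl3: tbl 0x38, slot 19 ⇒ 0x3C007 (P1/RW1/US1/PS0)
  ⇒ phys 0x3CA75  [4 reads]
#2 VA=0xC81C3C0AA18 (r,kernel):
  lvl0: tbl 0x31, slot 25 ⇒ 0x40007 (P1/RW1/US1/PS0)
  lvl1: tbl 0x40, slot 7 ⇒ 0x42007 (P1/RW1/US1/PS0)
  lvl2: tbl 0x42, slot 30 ⇒ 0x45007 (P1/RW1/US1/PS0)
  lvl3: tbl 0x45, slot 10 ⇒ 0x47007 (P1/RW1/US1/PS0)
  ⇒ phys 0x47A18  [4 reads]

Access #2 fault: NONE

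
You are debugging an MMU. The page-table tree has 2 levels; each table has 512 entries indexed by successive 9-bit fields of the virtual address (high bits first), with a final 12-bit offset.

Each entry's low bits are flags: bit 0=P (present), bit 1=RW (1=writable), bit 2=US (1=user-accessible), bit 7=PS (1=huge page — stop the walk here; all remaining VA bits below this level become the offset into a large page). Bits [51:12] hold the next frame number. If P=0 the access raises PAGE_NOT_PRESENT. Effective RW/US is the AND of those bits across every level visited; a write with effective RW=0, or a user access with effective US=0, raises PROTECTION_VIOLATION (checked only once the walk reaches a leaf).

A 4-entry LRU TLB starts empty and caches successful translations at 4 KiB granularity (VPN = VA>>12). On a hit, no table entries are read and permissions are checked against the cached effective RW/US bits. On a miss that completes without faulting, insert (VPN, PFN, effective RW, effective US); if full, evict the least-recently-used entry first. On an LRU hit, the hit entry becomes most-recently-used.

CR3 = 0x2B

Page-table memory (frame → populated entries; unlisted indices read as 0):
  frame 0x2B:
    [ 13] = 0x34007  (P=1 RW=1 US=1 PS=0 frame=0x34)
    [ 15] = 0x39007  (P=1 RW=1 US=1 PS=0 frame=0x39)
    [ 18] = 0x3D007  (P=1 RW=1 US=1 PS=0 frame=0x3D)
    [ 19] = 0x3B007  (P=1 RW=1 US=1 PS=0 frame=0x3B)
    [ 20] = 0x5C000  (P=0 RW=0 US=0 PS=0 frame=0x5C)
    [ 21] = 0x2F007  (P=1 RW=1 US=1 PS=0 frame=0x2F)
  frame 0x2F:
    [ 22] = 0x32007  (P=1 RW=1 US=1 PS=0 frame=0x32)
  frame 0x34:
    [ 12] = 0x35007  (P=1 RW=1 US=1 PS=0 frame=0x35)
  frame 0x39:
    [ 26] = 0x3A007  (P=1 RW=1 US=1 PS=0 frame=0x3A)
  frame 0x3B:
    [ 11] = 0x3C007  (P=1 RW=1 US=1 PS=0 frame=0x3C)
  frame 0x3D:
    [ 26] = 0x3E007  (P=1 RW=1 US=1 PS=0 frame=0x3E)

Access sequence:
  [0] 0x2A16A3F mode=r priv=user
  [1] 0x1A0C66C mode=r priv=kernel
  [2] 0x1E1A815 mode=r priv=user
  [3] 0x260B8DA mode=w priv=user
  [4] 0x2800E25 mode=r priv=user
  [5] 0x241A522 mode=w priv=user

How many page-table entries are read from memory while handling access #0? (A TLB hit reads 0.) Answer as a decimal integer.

Trace:
#0 VA=0x2A16A3F (r,user):
  [0] read 0x2B idx=21: raw=0x2F007 flags P=1 W=1 U=1 S=0
  [1] read 0x2F idx=22: raw=0x32007 flags P=1 W=1 U=1 S=0
  ⇒ phys 0x32A3F  [2 reads]
#1 VA=0x1A0C66C (r,kernel):
  [0] read 0x2B idx=13: raw=0x34007 flags P=1 W=1 U=1 S=0
  [1] read 0x34 idx=12: raw=0x35007 flags P=1 W=1 U=1 S=0
  ⇒ phys 0x3566C  [2 reads]
#2 VA=0x1E1A815 (r,user):
  [0] read 0x2B idx=15: raw=0x39007 flags P=1 W=1 U=1 S=0
  [1] read 0x39 idx=26: raw=0x3A007 flags P=1 W=1 U=1 S=0
  ⇒ phys 0x3A815  [2 reads]
#3 VA=0x260B8DA (w,user):
  [0] read 0x2B idx=19: raw=0x3B007 flags P=1 W=1 U=1 S=0
  [1] read 0x3B idx=11: raw=0x3C007 flags P=1 W=1 U=1 S=0
  ⇒ phys 0x3C8DA  [2 reads]
#4 VA=0x2800E25 (r,user):
  [0] read 0x2B idx=20: raw=0x5C000 flags P=0 W=0 U=0 S=0
  ✗ PAGE_NOT_PRESENT  [1 reads]
#5 VA=0x241A522 (w,user):
  [0] read 0x2B idx=18: raw=0x3D007 flags P=1 W=1 U=1 S=0
  [1] read 0x3D idx=26: raw=0x3E007 flags P=1 W=1 U=1 S=0
  ⇒ phys 0x3E522  [2 reads]

Entries read for #0: 2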